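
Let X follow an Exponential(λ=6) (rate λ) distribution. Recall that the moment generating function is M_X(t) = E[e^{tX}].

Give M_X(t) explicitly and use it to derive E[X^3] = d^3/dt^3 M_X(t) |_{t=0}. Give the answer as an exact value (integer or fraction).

M_X(t) = 6/(6 - t)
M′(t) = 6/(t^2 - 12*t + 36)
M′′(t) = -12/(t^3 - 18*t^2 + 108*t - 216)
M′′′(t) = 36/(t^4 - 24*t^3 + 216*t^2 - 864*t + 1296)

E[X^3] = M′′′(0) = 1/36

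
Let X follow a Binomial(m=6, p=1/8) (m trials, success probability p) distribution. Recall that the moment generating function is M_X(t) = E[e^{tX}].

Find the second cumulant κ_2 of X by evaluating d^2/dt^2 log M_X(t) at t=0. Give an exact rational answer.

κ_2 = K^(2)(0) = 21/32

M_X(t) = (e^(t)/8 + 7/8)^6
K_X(t) = log M_X(t) = 6*log(e^(t)/8 + 7/8)
K^(2)(t) = 42*e^(t)/(e^(2*t) + 14*e^(t) + 49)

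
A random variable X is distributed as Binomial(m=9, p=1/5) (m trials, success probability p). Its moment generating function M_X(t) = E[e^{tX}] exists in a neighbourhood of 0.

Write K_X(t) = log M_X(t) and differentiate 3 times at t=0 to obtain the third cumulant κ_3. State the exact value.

κ_3 = D^3[K](0) = 108/125

M_X(t) = (e^(t)/5 + 4/5)^9
K_X(t) = log M_X(t) = 9*log(e^(t)/5 + 4/5)
D^3[K](t) = (-36*e^(2*t) + 144*e^(t))/(e^(3*t) + 12*e^(2*t) + 48*e^(t) + 64)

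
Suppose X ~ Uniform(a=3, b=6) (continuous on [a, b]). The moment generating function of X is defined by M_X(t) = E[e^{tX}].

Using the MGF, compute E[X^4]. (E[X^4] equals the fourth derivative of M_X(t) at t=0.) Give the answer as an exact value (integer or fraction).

E[X^4] = d^4M/dt^4 |_{t=0} = 2511/5

M_X(t) = (e^(6*t) - e^(3*t))/(3*t)
dM/dt = (6*t*e^(6*t) - 3*t*e^(3*t) - e^(6*t) + e^(3*t))/(3*t^2)
d^2M/dt^2 = (36*t^2*e^(6*t) - 9*t^2*e^(3*t) - 12*t*e^(6*t) + 6*t*e^(3*t) + 2*e^(6*t) - 2*e^(3*t))/(3*t^3)
d^3M/dt^3 = (72*t^3*e^(6*t) - 9*t^3*e^(3*t) - 36*t^2*e^(6*t) + 9*t^2*e^(3*t) + 12*t*e^(6*t) - 6*t*e^(3*t) - 2*e^(6*t) + 2*e^(3*t))/t^4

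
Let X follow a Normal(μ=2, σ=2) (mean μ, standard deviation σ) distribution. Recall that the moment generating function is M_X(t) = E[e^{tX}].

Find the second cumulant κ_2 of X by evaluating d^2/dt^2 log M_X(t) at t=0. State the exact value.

M_X(t) = e^(2*t^2 + 2*t)
K_X(t) = log M_X(t) = 2*t^2 + 2*t
D^2[K](t) = 4

κ_2 = D^2[K](0) = 4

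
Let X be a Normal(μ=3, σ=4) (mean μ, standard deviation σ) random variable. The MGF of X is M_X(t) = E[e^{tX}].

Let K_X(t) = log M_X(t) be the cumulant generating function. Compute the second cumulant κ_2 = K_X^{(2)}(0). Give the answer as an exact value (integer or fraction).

κ_2 = D^2[K](0) = 16

M_X(t) = e^(8*t^2 + 3*t)
K_X(t) = log M_X(t) = 8*t^2 + 3*t
D^2[K](t) = 16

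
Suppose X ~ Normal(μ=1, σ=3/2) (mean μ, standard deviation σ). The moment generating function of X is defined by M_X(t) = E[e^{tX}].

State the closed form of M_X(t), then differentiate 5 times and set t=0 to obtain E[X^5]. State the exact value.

M_X(t) = e^(9*t^2/8 + t)

E[X^5] = D^5[M](0) = 1591/16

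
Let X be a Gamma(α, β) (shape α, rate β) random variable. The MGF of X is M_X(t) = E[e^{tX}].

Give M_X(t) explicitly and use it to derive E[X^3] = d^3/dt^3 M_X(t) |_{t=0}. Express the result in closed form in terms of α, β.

M_X(t) = (β/(β - t))^α
M′(t) = -α*β^α*(1/(β - t))^α/(-β + t)
M′′(t) = (α^2*β^α*(1/(β - t))^α + α*β^α*(1/(β - t))^α)/(β^2 - 2*β*t + t^2)
M′′′(t) = (-α^3*β^α*(1/(β - t))^α - 3*α^2*β^α*(1/(β - t))^α - 2*α*β^α*(1/(β - t))^α)/(-β^3 + 3*β^2*t - 3*β*t^2 + t^3)

E[X^3] = M′′′(0) = α*(α^2 + 3*α + 2)/β^3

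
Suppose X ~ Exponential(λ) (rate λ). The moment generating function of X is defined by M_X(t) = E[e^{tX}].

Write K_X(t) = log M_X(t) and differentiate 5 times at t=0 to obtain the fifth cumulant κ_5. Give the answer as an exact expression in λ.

M_X(t) = λ/(λ - t)
K_X(t) = log M_X(t) = log(λ) - log(λ - t)
dK/dt = -1/(-λ + t)
d^2K/dt^2 = 1/(λ^2 - 2*λ*t + t^2)
d^3K/dt^3 = -2/(-λ^3 + 3*λ^2*t - 3*λ*t^2 + t^3)
d^4K/dt^4 = 6/(λ^4 - 4*λ^3*t + 6*λ^2*t^2 - 4*λ*t^3 + t^4)
d^5K/dt^5 = -24/(-λ^5 + 5*λ^4*t - 10*λ^3*t^2 + 10*λ^2*t^3 - 5*λ*t^4 + t^5)

κ_5 = d^5K/dt^5 |_{t=0} = 24/λ^5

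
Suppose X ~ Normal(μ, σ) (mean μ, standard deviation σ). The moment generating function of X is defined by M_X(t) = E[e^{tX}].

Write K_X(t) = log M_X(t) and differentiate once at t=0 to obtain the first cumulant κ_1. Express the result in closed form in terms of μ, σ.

M_X(t) = e^(μ*t + σ^2*t^2/2)
K_X(t) = log M_X(t) = μ*t + σ^2*t^2/2
D[K](t) = μ + σ^2*t

κ_1 = D[K](0) = μ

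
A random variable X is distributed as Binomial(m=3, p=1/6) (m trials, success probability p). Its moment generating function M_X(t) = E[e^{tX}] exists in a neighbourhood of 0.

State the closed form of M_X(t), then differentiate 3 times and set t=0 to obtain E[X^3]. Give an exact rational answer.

M_X(t) = (e^(t)/6 + 5/6)^3
M^(3)(t) = e^(3*t)/8 + 5*e^(2*t)/9 + 25*e^(t)/72

E[X^3] = M^(3)(0) = 37/36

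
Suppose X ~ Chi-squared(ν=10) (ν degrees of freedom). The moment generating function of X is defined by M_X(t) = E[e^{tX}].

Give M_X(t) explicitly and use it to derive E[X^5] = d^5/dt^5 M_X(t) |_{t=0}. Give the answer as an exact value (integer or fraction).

E[X^5] = D^5[M](0) = 483840

M_X(t) = (1 - 2*t)^(-5)
D^5[M](t) = 483840/(1024*t^10 - 5120*t^9 + 11520*t^8 - 15360*t^7 + 13440*t^6 - 8064*t^5 + 3360*t^4 - 960*t^3 + 180*t^2 - 20*t + 1)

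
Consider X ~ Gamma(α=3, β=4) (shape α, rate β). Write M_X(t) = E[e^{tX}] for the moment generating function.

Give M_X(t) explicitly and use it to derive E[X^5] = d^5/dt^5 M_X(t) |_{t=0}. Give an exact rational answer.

E[X^5] = M′′′′′(0) = 315/128

M_X(t) = 64/(4 - t)^3
M′(t) = 192/(t^4 - 16*t^3 + 96*t^2 - 256*t + 256)
M′′(t) = -768/(t^5 - 20*t^4 + 160*t^3 - 640*t^2 + 1280*t - 1024)
M′′′(t) = 3840/(t^6 - 24*t^5 + 240*t^4 - 1280*t^3 + 3840*t^2 - 6144*t + 4096)
M′′′′(t) = -23040/(t^7 - 28*t^6 + 336*t^5 - 2240*t^4 + 8960*t^3 - 21504*t^2 + 28672*t - 16384)
M′′′′′(t) = 161280/(t^8 - 32*t^7 + 448*t^6 - 3584*t^5 + 17920*t^4 - 57344*t^3 + 114688*t^2 - 131072*t + 65536)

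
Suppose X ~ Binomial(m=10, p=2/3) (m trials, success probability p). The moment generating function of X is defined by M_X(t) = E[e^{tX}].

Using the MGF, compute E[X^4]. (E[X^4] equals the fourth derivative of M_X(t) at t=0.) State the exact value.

M_X(t) = (2*e^(t)/3 + 1/3)^10

E[X^4] = d^4M/dt^4 |_{t=0} = 23060/9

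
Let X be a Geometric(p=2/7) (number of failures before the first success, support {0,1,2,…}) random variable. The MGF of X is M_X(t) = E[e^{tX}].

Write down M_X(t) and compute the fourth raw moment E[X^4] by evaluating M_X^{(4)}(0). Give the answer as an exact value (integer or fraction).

M_X(t) = 2/(7*(1 - 5*e^(t)/7))
D^4[M](t) = (-1250*e^(4*t) - 19250*e^(3*t) - 26950*e^(2*t) - 3430*e^(t))/(3125*e^(5*t) - 21875*e^(4*t) + 61250*e^(3*t) - 85750*e^(2*t) + 60025*e^(t) - 16807)

E[X^4] = D^4[M](0) = 1590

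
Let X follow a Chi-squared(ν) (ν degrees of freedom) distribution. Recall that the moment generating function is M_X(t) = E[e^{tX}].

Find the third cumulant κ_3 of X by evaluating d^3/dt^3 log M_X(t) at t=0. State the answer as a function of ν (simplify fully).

M_X(t) = (1 - 2*t)^(-ν/2)
K_X(t) = log M_X(t) = -ν*log(1 - 2*t)/2
D^3[K](t) = -8*ν/(8*t^3 - 12*t^2 + 6*t - 1)

κ_3 = D^3[K](0) = 8*ν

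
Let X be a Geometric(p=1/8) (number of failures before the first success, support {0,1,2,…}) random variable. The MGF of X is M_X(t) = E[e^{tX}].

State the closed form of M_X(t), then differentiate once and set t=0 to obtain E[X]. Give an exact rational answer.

M_X(t) = 1/(8*(1 - 7*e^(t)/8))
dM/dt = 7*e^(t)/(49*e^(2*t) - 112*e^(t) + 64)

E[X] = dM/dt |_{t=0} = 7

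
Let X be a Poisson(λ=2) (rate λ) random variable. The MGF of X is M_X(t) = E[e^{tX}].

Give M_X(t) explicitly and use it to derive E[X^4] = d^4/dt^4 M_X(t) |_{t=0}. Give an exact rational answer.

E[X^4] = M^(4)(0) = 94

M_X(t) = e^(2*e^(t) - 2)
M^(4)(t) = (16*e^(4*t)*e^(2*e^(t)) + 48*e^(3*t)*e^(2*e^(t)) + 28*e^(2*t)*e^(2*e^(t)) + 2*e^(t)*e^(2*e^(t)))*e^(-2)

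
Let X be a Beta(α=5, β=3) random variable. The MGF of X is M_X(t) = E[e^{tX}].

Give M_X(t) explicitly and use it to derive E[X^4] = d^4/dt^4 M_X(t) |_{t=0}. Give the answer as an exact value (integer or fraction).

E[X^4] = D^4[M](0) = 7/33

M_X(t) = ₁F₁(5; 8; t)
D^4[M](t) = 7*₁F₁(9; 12; t)/33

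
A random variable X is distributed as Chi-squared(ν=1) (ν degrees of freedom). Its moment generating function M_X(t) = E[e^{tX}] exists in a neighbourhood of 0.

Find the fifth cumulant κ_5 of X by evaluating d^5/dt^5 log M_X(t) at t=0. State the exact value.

κ_5 = K′′′′′(0) = 384

M_X(t) = 1/√(1 - 2*t)
K_X(t) = log M_X(t) = -log(1 - 2*t)/2
K′(t) = -1/(2*t - 1)
K′′(t) = 2/(4*t^2 - 4*t + 1)
K′′′(t) = -8/(8*t^3 - 12*t^2 + 6*t - 1)
K′′′′(t) = 48/(16*t^4 - 32*t^3 + 24*t^2 - 8*t + 1)
K′′′′′(t) = -384/(32*t^5 - 80*t^4 + 80*t^3 - 40*t^2 + 10*t - 1)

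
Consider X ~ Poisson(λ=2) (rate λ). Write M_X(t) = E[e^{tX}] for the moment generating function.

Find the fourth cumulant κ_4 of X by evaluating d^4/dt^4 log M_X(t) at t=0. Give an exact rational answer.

κ_4 = d^4K/dt^4 |_{t=0} = 2

M_X(t) = e^(2*e^(t) - 2)
K_X(t) = log M_X(t) = 2*e^(t) - 2
dK/dt = 2*e^(t)
d^2K/dt^2 = 2*e^(t)
d^3K/dt^3 = 2*e^(t)
d^4K/dt^4 = 2*e^(t)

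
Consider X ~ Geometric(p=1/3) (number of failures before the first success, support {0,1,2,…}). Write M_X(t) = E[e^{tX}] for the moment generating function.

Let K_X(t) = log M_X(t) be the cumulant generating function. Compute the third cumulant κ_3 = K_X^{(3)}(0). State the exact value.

κ_3 = D^3[K](0) = 30

M_X(t) = 1/(3*(1 - 2*e^(t)/3))
K_X(t) = log M_X(t) = -log(1 - 2*e^(t)/3) - log(3)
D^3[K](t) = (-12*e^(2*t) - 18*e^(t))/(8*e^(3*t) - 36*e^(2*t) + 54*e^(t) - 27)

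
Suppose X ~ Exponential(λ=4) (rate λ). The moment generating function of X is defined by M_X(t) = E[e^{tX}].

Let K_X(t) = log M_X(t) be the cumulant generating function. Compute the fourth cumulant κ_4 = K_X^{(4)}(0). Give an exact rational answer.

κ_4 = d^4K/dt^4 |_{t=0} = 3/128

M_X(t) = 4/(4 - t)
K_X(t) = log M_X(t) = -log(4 - t) + 2*log(2)
dK/dt = -1/(t - 4)
d^2K/dt^2 = 1/(t^2 - 8*t + 16)
d^3K/dt^3 = -2/(t^3 - 12*t^2 + 48*t - 64)
d^4K/dt^4 = 6/(t^4 - 16*t^3 + 96*t^2 - 256*t + 256)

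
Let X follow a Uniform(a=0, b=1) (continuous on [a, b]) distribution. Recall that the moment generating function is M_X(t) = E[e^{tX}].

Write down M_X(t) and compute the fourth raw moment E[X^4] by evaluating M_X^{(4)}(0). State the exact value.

M_X(t) = (e^(t) - 1)/t
M′(t) = (t*e^(t) - e^(t) + 1)/t^2
M′′(t) = (t^2*e^(t) - 2*t*e^(t) + 2*e^(t) - 2)/t^3
M′′′(t) = (t^3*e^(t) - 3*t^2*e^(t) + 6*t*e^(t) - 6*e^(t) + 6)/t^4
M′′′′(t) = (t^4*e^(t) - 4*t^3*e^(t) + 12*t^2*e^(t) - 24*t*e^(t) + 24*e^(t) - 24)/t^5

E[X^4] = M′′′′(0) = 1/5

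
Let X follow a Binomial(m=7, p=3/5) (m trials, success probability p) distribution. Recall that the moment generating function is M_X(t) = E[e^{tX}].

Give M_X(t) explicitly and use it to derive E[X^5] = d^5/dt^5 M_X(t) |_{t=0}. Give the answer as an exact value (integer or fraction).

M_X(t) = (3*e^(t)/5 + 2/5)^7
M′(t) = 15309*e^(7*t)/78125 + 61236*e^(6*t)/78125 + 20412*e^(5*t)/15625 + 18144*e^(4*t)/15625 + 9072*e^(3*t)/15625 + 12096*e^(2*t)/78125 + 1344*e^(t)/78125
M′′(t) = 107163*e^(7*t)/78125 + 367416*e^(6*t)/78125 + 20412*e^(5*t)/3125 + 72576*e^(4*t)/15625 + 27216*e^(3*t)/15625 + 24192*e^(2*t)/78125 + 1344*e^(t)/78125
M′′′(t) = 750141*e^(7*t)/78125 + 2204496*e^(6*t)/78125 + 20412*e^(5*t)/625 + 290304*e^(4*t)/15625 + 81648*e^(3*t)/15625 + 48384*e^(2*t)/78125 + 1344*e^(t)/78125
M′′′′(t) = 5250987*e^(7*t)/78125 + 13226976*e^(6*t)/78125 + 20412*e^(5*t)/125 + 1161216*e^(4*t)/15625 + 244944*e^(3*t)/15625 + 96768*e^(2*t)/78125 + 1344*e^(t)/78125
M′′′′′(t) = 36756909*e^(7*t)/78125 + 79361856*e^(6*t)/78125 + 20412*e^(5*t)/25 + 4644864*e^(4*t)/15625 + 734832*e^(3*t)/15625 + 193536*e^(2*t)/78125 + 1344*e^(t)/78125

E[X^5] = M′′′′′(0) = 1655997/625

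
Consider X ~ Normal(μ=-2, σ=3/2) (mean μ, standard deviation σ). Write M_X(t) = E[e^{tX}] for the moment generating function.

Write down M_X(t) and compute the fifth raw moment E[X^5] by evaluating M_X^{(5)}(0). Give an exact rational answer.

M_X(t) = e^(9*t^2/8 - 2*t)
D^5[M](t) = (59049*t^5*e^(9*t^2/8) - 262440*t^4*e^(9*t^2/8) + 729000*t^3*e^(9*t^2/8) - 1114560*t^2*e^(9*t^2/8) + 981360*t*e^(9*t^2/8) - 372608*e^(9*t^2/8))*e^(-2*t)/1024

E[X^5] = D^5[M](0) = -2911/8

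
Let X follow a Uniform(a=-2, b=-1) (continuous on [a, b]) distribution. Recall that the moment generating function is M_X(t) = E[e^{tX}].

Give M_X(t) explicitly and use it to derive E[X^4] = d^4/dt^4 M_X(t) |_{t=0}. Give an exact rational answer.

M_X(t) = (e^(-t) - e^(-2*t))/t
D^4[M](t) = (t^4*e^(t) - 16*t^4 + 4*t^3*e^(t) - 32*t^3 + 12*t^2*e^(t) - 48*t^2 + 24*t*e^(t) - 48*t + 24*e^(t) - 24)*e^(-2*t)/t^5

E[X^4] = D^4[M](0) = 31/5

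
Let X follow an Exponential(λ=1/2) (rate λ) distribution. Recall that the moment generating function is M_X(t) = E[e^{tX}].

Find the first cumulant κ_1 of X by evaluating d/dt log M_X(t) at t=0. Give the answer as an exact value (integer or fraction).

M_X(t) = 1/(2*(1/2 - t))
K_X(t) = log M_X(t) = -log(1/2 - t) - log(2)
dK/dt = -2/(2*t - 1)

κ_1 = dK/dt |_{t=0} = 2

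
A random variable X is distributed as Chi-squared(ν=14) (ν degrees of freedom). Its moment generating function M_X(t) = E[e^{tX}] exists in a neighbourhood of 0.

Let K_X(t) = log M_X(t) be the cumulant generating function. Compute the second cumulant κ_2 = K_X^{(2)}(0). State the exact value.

κ_2 = K′′(0) = 28

M_X(t) = (1 - 2*t)^(-7)
K_X(t) = log M_X(t) = -7*log(1 - 2*t)
K′(t) = -14/(2*t - 1)
K′′(t) = 28/(4*t^2 - 4*t + 1)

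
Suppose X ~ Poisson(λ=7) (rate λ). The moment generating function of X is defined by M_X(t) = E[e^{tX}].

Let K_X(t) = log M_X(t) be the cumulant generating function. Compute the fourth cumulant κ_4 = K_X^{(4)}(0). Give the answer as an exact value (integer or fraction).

M_X(t) = e^(7*e^(t) - 7)
K_X(t) = log M_X(t) = 7*e^(t) - 7
K′(t) = 7*e^(t)
K′′(t) = 7*e^(t)
K′′′(t) = 7*e^(t)
K′′′′(t) = 7*e^(t)

κ_4 = K′′′′(0) = 7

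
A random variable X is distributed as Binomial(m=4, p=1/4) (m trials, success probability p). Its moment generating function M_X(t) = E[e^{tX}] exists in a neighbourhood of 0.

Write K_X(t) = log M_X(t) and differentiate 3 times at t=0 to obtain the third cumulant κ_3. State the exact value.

M_X(t) = (e^(t)/4 + 3/4)^4
K_X(t) = log M_X(t) = 4*log(e^(t)/4 + 3/4)
dK/dt = 4*e^(t)/(e^(t) + 3)
d^2K/dt^2 = 12*e^(t)/(e^(2*t) + 6*e^(t) + 9)
d^3K/dt^3 = (-12*e^(2*t) + 36*e^(t))/(e^(3*t) + 9*e^(2*t) + 27*e^(t) + 27)

κ_3 = d^3K/dt^3 |_{t=0} = 3/8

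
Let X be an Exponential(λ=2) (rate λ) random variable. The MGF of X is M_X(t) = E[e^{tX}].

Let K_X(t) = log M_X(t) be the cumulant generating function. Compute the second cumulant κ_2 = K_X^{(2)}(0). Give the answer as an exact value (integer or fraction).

κ_2 = K′′(0) = 1/4

M_X(t) = 2/(2 - t)
K_X(t) = log M_X(t) = -log(2 - t) + log(2)
K′(t) = -1/(t - 2)
K′′(t) = 1/(t^2 - 4*t + 4)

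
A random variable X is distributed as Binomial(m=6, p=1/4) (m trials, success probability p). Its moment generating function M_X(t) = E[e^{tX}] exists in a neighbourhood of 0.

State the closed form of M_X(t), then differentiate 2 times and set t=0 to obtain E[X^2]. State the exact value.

M_X(t) = (e^(t)/4 + 3/4)^6
M′(t) = 3*e^(6*t)/2048 + 45*e^(5*t)/2048 + 135*e^(4*t)/1024 + 405*e^(3*t)/1024 + 1215*e^(2*t)/2048 + 729*e^(t)/2048
M′′(t) = 9*e^(6*t)/1024 + 225*e^(5*t)/2048 + 135*e^(4*t)/256 + 1215*e^(3*t)/1024 + 1215*e^(2*t)/1024 + 729*e^(t)/2048

E[X^2] = M′′(0) = 27/8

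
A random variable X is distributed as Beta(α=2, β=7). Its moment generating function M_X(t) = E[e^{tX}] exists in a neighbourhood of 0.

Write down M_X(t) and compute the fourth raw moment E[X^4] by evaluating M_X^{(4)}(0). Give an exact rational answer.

E[X^4] = d^4M/dt^4 |_{t=0} = 1/99

M_X(t) = ₁F₁(2; 9; t)
dM/dt = 2*₁F₁(3; 10; t)/9
d^2M/dt^2 = ₁F₁(4; 11; t)/15
d^3M/dt^3 = 4*₁F₁(5; 12; t)/165
d^4M/dt^4 = ₁F₁(6; 13; t)/99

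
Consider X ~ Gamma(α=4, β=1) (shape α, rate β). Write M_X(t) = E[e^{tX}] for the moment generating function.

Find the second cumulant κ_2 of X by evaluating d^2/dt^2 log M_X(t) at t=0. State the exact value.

κ_2 = K^(2)(0) = 4

M_X(t) = (1 - t)^(-4)
K_X(t) = log M_X(t) = -4*log(1 - t)
K^(2)(t) = 4/(t^2 - 2*t + 1)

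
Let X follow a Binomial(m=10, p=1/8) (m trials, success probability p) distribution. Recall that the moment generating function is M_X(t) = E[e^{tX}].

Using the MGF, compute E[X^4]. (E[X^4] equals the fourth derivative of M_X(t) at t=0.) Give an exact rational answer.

E[X^4] = M^(4)(0) = 5315/256

M_X(t) = (e^(t)/8 + 7/8)^10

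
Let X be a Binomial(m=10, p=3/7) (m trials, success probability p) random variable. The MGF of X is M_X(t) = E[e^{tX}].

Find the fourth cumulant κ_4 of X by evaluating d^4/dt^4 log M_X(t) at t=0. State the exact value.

κ_4 = d^4K/dt^4 |_{t=0} = -2760/2401

M_X(t) = (3*e^(t)/7 + 4/7)^10
K_X(t) = log M_X(t) = 10*log(3*e^(t)/7 + 4/7)
dK/dt = 30*e^(t)/(3*e^(t) + 4)
d^2K/dt^2 = 120*e^(t)/(9*e^(2*t) + 24*e^(t) + 16)
d^3K/dt^3 = (-360*e^(2*t) + 480*e^(t))/(27*e^(3*t) + 108*e^(2*t) + 144*e^(t) + 64)
d^4K/dt^4 = (1080*e^(3*t) - 5760*e^(2*t) + 1920*e^(t))/(81*e^(4*t) + 432*e^(3*t) + 864*e^(2*t) + 768*e^(t) + 256)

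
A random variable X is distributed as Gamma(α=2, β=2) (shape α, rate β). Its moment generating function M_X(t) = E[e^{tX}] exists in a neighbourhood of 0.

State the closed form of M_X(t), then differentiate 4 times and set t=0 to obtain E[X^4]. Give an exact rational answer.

E[X^4] = M′′′′(0) = 15/2

M_X(t) = 4/(2 - t)^2
M′(t) = -8/(t^3 - 6*t^2 + 12*t - 8)
M′′(t) = 24/(t^4 - 8*t^3 + 24*t^2 - 32*t + 16)
M′′′(t) = -96/(t^5 - 10*t^4 + 40*t^3 - 80*t^2 + 80*t - 32)
M′′′′(t) = 480/(t^6 - 12*t^5 + 60*t^4 - 160*t^3 + 240*t^2 - 192*t + 64)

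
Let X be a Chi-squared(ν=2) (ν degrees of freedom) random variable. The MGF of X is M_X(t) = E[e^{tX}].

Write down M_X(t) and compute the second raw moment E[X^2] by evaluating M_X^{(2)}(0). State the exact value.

M_X(t) = 1/(1 - 2*t)
D^2[M](t) = -8/(8*t^3 - 12*t^2 + 6*t - 1)

E[X^2] = D^2[M](0) = 8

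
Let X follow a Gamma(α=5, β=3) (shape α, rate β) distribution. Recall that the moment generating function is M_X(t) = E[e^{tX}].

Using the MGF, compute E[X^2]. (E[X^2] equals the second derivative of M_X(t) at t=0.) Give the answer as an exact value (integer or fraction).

M_X(t) = 243/(3 - t)^5
D^2[M](t) = -7290/(t^7 - 21*t^6 + 189*t^5 - 945*t^4 + 2835*t^3 - 5103*t^2 + 5103*t - 2187)

E[X^2] = D^2[M](0) = 10/3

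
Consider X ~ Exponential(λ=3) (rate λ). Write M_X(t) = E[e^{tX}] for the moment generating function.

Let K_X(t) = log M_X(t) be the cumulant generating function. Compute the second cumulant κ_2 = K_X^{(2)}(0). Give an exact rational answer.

κ_2 = D^2[K](0) = 1/9

M_X(t) = 3/(3 - t)
K_X(t) = log M_X(t) = -log(3 - t) + log(3)
D^2[K](t) = 1/(t^2 - 6*t + 9)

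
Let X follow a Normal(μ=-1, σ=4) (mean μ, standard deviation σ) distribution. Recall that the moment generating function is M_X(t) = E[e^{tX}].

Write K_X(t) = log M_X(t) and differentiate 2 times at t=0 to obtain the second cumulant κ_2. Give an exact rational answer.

M_X(t) = e^(8*t^2 - t)
K_X(t) = log M_X(t) = 8*t^2 - t
D^2[K](t) = 16

κ_2 = D^2[K](0) = 16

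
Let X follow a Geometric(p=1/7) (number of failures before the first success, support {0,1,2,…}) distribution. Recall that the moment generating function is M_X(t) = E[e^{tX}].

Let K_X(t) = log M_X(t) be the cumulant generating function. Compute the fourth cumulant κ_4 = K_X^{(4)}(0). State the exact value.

κ_4 = d^4K/dt^4 |_{t=0} = 10626

M_X(t) = 1/(7*(1 - 6*e^(t)/7))
K_X(t) = log M_X(t) = -log(1 - 6*e^(t)/7) - log(7)
dK/dt = -6*e^(t)/(6*e^(t) - 7)
d^2K/dt^2 = 42*e^(t)/(36*e^(2*t) - 84*e^(t) + 49)
d^3K/dt^3 = (-252*e^(2*t) - 294*e^(t))/(216*e^(3*t) - 756*e^(2*t) + 882*e^(t) - 343)
d^4K/dt^4 = (1512*e^(3*t) + 7056*e^(2*t) + 2058*e^(t))/(1296*e^(4*t) - 6048*e^(3*t) + 10584*e^(2*t) - 8232*e^(t) + 2401)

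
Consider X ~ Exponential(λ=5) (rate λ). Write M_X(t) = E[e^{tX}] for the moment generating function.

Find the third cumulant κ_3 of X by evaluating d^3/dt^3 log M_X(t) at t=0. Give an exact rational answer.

κ_3 = K′′′(0) = 2/125

M_X(t) = 5/(5 - t)
K_X(t) = log M_X(t) = -log(5 - t) + log(5)
K′(t) = -1/(t - 5)
K′′(t) = 1/(t^2 - 10*t + 25)
K′′′(t) = -2/(t^3 - 15*t^2 + 75*t - 125)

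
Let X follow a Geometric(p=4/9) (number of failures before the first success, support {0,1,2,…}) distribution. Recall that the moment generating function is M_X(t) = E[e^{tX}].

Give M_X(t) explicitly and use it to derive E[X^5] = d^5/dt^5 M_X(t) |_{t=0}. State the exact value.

M_X(t) = 4/(9*(1 - 5*e^(t)/9))

E[X^5] = D^5[M](0) = 165535/128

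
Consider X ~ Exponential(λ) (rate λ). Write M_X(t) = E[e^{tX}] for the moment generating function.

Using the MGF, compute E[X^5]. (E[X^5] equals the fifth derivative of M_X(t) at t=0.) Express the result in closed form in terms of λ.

M_X(t) = λ/(λ - t)
M^(5)(t) = 120*λ/(λ^6 - 6*λ^5*t + 15*λ^4*t^2 - 20*λ^3*t^3 + 15*λ^2*t^4 - 6*λ*t^5 + t^6)

E[X^5] = M^(5)(0) = 120/λ^5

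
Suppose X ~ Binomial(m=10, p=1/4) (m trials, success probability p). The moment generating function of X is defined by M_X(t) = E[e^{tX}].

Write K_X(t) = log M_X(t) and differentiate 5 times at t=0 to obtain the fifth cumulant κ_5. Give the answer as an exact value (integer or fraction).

κ_5 = K′′′′′(0) = -75/64

M_X(t) = (e^(t)/4 + 3/4)^10
K_X(t) = log M_X(t) = 10*log(e^(t)/4 + 3/4)
K′(t) = 10*e^(t)/(e^(t) + 3)
K′′(t) = 30*e^(t)/(e^(2*t) + 6*e^(t) + 9)
K′′′(t) = (-30*e^(2*t) + 90*e^(t))/(e^(3*t) + 9*e^(2*t) + 27*e^(t) + 27)
K′′′′(t) = (30*e^(3*t) - 360*e^(2*t) + 270*e^(t))/(e^(4*t) + 12*e^(3*t) + 54*e^(2*t) + 108*e^(t) + 81)
K′′′′′(t) = (-30*e^(4*t) + 990*e^(3*t) - 2970*e^(2*t) + 810*e^(t))/(e^(5*t) + 15*e^(4*t) + 90*e^(3*t) + 270*e^(2*t) + 405*e^(t) + 243)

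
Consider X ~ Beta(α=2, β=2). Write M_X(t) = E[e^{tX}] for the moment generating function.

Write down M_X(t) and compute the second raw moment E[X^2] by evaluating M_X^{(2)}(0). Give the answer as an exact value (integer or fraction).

E[X^2] = D^2[M](0) = 3/10

M_X(t) = ₁F₁(2; 4; t)
D^2[M](t) = 3*₁F₁(4; 6; t)/10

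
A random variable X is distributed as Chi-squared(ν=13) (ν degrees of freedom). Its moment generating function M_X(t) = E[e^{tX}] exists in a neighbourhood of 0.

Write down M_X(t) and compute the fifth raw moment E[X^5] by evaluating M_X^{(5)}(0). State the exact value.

E[X^5] = M′′′′′(0) = 1322685

M_X(t) = (1 - 2*t)^(-13/2)
M′(t) = -13/(128*t^7*√(1 - 2*t) - 448*t^6*√(1 - 2*t) + 672*t^5*√(1 - 2*t) - 560*t^4*√(1 - 2*t) + 280*t^3*√(1 - 2*t) - 84*t^2*√(1 - 2*t) + 14*t*√(1 - 2*t) - √(1 - 2*t))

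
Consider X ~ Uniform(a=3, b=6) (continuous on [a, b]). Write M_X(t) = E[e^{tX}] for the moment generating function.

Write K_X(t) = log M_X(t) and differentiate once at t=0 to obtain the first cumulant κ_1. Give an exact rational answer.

κ_1 = D[K](0) = 9/2

M_X(t) = (e^(6*t) - e^(3*t))/(3*t)
K_X(t) = log M_X(t) = -log(t) + log(e^(6*t) - e^(3*t)) - log(3)
D[K](t) = (6*t*e^(3*t) - 3*t - e^(3*t) + 1)/(t*e^(3*t) - t)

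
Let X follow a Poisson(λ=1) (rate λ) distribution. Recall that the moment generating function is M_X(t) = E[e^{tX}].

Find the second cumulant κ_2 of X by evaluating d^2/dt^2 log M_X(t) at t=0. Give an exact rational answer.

κ_2 = d^2K/dt^2 |_{t=0} = 1

M_X(t) = e^(e^(t) - 1)
K_X(t) = log M_X(t) = e^(t) - 1
dK/dt = e^(t)
d^2K/dt^2 = e^(t)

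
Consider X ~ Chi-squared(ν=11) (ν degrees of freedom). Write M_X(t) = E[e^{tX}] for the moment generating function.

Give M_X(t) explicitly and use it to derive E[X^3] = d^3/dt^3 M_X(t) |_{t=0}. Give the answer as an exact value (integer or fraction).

M_X(t) = (1 - 2*t)^(-11/2)

E[X^3] = D^3[M](0) = 2145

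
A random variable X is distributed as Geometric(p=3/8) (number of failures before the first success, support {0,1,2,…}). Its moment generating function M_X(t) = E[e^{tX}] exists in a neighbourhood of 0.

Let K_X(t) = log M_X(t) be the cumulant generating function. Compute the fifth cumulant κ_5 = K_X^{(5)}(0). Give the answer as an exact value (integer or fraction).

κ_5 = K^(5)(0) = 84760/81

M_X(t) = 3/(8*(1 - 5*e^(t)/8))
K_X(t) = log M_X(t) = -log(1 - 5*e^(t)/8) - 3*log(2) + log(3)
K^(5)(t) = (-5000*e^(4*t) - 88000*e^(3*t) - 140800*e^(2*t) - 20480*e^(t))/(3125*e^(5*t) - 25000*e^(4*t) + 80000*e^(3*t) - 128000*e^(2*t) + 102400*e^(t) - 32768)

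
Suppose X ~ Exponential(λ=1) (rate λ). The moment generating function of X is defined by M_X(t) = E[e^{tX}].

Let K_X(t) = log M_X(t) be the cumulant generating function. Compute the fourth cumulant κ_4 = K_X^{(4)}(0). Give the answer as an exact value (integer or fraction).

κ_4 = D^4[K](0) = 6

M_X(t) = 1/(1 - t)
K_X(t) = log M_X(t) = -log(1 - t)
D^4[K](t) = 6/(t^4 - 4*t^3 + 6*t^2 - 4*t + 1)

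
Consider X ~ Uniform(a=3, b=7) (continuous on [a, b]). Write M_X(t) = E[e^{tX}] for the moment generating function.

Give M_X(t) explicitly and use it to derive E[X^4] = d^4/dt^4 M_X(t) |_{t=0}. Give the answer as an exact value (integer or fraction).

M_X(t) = (e^(7*t) - e^(3*t))/(4*t)
dM/dt = (7*t*e^(7*t) - 3*t*e^(3*t) - e^(7*t) + e^(3*t))/(4*t^2)
d^2M/dt^2 = (49*t^2*e^(7*t) - 9*t^2*e^(3*t) - 14*t*e^(7*t) + 6*t*e^(3*t) + 2*e^(7*t) - 2*e^(3*t))/(4*t^3)
d^3M/dt^3 = (343*t^3*e^(7*t) - 27*t^3*e^(3*t) - 147*t^2*e^(7*t) + 27*t^2*e^(3*t) + 42*t*e^(7*t) - 18*t*e^(3*t) - 6*e^(7*t) + 6*e^(3*t))/(4*t^4)

E[X^4] = d^4M/dt^4 |_{t=0} = 4141/5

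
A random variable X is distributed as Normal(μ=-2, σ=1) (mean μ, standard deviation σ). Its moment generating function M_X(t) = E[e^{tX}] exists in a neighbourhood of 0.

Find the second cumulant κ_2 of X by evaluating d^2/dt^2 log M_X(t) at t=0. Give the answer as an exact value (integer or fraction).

M_X(t) = e^(t^2/2 - 2*t)
K_X(t) = log M_X(t) = t^2/2 - 2*t
D^2[K](t) = 1

κ_2 = D^2[K](0) = 1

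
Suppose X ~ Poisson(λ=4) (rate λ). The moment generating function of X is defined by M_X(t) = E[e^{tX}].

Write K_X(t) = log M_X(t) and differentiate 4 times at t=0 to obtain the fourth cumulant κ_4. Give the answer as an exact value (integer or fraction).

M_X(t) = e^(4*e^(t) - 4)
K_X(t) = log M_X(t) = 4*e^(t) - 4
K^(4)(t) = 4*e^(t)

κ_4 = K^(4)(0) = 4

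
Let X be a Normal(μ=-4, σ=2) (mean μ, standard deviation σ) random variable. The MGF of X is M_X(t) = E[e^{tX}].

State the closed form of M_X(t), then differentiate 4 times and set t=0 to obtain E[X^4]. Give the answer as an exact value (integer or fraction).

M_X(t) = e^(2*t^2 - 4*t)
D^4[M](t) = (256*t^4*e^(2*t^2) - 1024*t^3*e^(2*t^2) + 1920*t^2*e^(2*t^2) - 1792*t*e^(2*t^2) + 688*e^(2*t^2))*e^(-4*t)

E[X^4] = D^4[M](0) = 688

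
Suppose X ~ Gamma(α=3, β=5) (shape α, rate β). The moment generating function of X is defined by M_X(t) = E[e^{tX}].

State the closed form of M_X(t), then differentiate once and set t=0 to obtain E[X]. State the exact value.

E[X] = M^(1)(0) = 3/5

M_X(t) = 125/(5 - t)^3
M^(1)(t) = 375/(t^4 - 20*t^3 + 150*t^2 - 500*t + 625)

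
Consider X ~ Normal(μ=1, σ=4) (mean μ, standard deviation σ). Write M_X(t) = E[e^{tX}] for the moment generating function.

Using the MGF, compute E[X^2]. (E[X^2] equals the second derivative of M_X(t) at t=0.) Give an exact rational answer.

E[X^2] = M′′(0) = 17

M_X(t) = e^(8*t^2 + t)
M′(t) = 16*t*e^(t)*e^(8*t^2) + e^(t)*e^(8*t^2)
M′′(t) = 256*t^2*e^(t)*e^(8*t^2) + 32*t*e^(t)*e^(8*t^2) + 17*e^(t)*e^(8*t^2)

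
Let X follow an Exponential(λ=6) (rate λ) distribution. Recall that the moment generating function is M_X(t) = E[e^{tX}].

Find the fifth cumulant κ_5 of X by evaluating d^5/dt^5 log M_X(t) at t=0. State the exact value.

M_X(t) = 6/(6 - t)
K_X(t) = log M_X(t) = -log(6 - t) + log(6)
dK/dt = -1/(t - 6)
d^2K/dt^2 = 1/(t^2 - 12*t + 36)
d^3K/dt^3 = -2/(t^3 - 18*t^2 + 108*t - 216)
d^4K/dt^4 = 6/(t^4 - 24*t^3 + 216*t^2 - 864*t + 1296)
d^5K/dt^5 = -24/(t^5 - 30*t^4 + 360*t^3 - 2160*t^2 + 6480*t - 7776)

κ_5 = d^5K/dt^5 |_{t=0} = 1/324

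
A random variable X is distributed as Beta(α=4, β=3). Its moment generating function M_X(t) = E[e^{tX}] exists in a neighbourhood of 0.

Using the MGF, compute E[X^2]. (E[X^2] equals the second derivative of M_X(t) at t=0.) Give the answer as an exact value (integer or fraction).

M_X(t) = ₁F₁(4; 7; t)
M^(2)(t) = 5*₁F₁(6; 9; t)/14

E[X^2] = M^(2)(0) = 5/14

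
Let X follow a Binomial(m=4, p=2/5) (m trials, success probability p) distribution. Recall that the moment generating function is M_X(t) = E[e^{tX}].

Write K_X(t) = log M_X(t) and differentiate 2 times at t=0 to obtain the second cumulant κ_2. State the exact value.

M_X(t) = (2*e^(t)/5 + 3/5)^4
K_X(t) = log M_X(t) = 4*log(2*e^(t)/5 + 3/5)
D^2[K](t) = 24*e^(t)/(4*e^(2*t) + 12*e^(t) + 9)

κ_2 = D^2[K](0) = 24/25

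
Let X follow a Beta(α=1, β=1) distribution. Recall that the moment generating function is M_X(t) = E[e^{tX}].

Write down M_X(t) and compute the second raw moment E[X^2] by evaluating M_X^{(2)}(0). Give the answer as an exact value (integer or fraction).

M_X(t) = ₁F₁(1; 2; t)
M^(2)(t) = ₁F₁(3; 4; t)/3

E[X^2] = M^(2)(0) = 1/3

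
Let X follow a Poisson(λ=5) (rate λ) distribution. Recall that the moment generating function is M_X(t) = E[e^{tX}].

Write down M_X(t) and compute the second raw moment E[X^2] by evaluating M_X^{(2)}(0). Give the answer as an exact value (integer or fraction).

E[X^2] = M^(2)(0) = 30

M_X(t) = e^(5*e^(t) - 5)
M^(2)(t) = (25*e^(2*t)*e^(5*e^(t)) + 5*e^(t)*e^(5*e^(t)))*e^(-5)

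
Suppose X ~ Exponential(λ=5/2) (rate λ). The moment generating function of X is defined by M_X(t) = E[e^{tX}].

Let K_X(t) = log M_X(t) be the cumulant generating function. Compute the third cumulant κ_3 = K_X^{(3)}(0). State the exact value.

M_X(t) = 5/(2*(5/2 - t))
K_X(t) = log M_X(t) = -log(5/2 - t) - log(2) + log(5)
dK/dt = -2/(2*t - 5)
d^2K/dt^2 = 4/(4*t^2 - 20*t + 25)
d^3K/dt^3 = -16/(8*t^3 - 60*t^2 + 150*t - 125)

κ_3 = d^3K/dt^3 |_{t=0} = 16/125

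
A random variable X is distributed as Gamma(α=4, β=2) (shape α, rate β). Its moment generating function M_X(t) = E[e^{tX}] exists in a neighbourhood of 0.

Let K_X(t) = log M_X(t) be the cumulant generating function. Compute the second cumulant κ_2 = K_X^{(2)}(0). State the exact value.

κ_2 = d^2K/dt^2 |_{t=0} = 1

M_X(t) = 16/(2 - t)^4
K_X(t) = log M_X(t) = -4*log(2 - t) + 4*log(2)
dK/dt = -4/(t - 2)
d^2K/dt^2 = 4/(t^2 - 4*t + 4)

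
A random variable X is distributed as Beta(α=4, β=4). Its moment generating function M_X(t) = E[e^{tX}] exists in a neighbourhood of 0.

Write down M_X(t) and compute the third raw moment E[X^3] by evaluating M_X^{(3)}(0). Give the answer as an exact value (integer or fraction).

M_X(t) = ₁F₁(4; 8; t)
M′(t) = ₁F₁(5; 9; t)/2
M′′(t) = 5*₁F₁(6; 10; t)/18
M′′′(t) = ₁F₁(7; 11; t)/6

E[X^3] = M′′′(0) = 1/6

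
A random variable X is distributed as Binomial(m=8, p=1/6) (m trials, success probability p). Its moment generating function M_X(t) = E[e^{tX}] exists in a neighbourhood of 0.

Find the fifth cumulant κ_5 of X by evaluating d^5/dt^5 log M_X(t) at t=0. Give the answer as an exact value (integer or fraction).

κ_5 = D^5[K](0) = -40/81

M_X(t) = (e^(t)/6 + 5/6)^8
K_X(t) = log M_X(t) = 8*log(e^(t)/6 + 5/6)
D^5[K](t) = (-40*e^(4*t) + 2200*e^(3*t) - 11000*e^(2*t) + 5000*e^(t))/(e^(5*t) + 25*e^(4*t) + 250*e^(3*t) + 1250*e^(2*t) + 3125*e^(t) + 3125)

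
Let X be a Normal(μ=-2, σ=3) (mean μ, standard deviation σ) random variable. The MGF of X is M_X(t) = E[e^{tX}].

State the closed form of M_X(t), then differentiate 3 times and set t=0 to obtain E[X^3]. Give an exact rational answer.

E[X^3] = D^3[M](0) = -62

M_X(t) = e^(9*t^2/2 - 2*t)
D^3[M](t) = (729*t^3*e^(9*t^2/2) - 486*t^2*e^(9*t^2/2) + 351*t*e^(9*t^2/2) - 62*e^(9*t^2/2))*e^(-2*t)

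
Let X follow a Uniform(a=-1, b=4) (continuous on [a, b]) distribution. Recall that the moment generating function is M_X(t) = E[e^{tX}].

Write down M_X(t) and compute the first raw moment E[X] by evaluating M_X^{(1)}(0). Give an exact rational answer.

M_X(t) = (e^(4*t) - e^(-t))/(5*t)
D[M](t) = (4*t*e^(5*t) + t - e^(5*t) + 1)*e^(-t)/(5*t^2)

E[X] = D[M](0) = 3/2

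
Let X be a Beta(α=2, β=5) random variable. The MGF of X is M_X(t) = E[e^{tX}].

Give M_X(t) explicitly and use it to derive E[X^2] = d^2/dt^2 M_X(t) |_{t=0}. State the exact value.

M_X(t) = ₁F₁(2; 7; t)
M′(t) = 2*₁F₁(3; 8; t)/7
M′′(t) = 3*₁F₁(4; 9; t)/28

E[X^2] = M′′(0) = 3/28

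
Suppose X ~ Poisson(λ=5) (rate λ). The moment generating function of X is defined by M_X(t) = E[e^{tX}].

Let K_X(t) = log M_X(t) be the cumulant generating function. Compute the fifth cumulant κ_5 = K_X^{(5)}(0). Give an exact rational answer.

M_X(t) = e^(5*e^(t) - 5)
K_X(t) = log M_X(t) = 5*e^(t) - 5
K′(t) = 5*e^(t)
K′′(t) = 5*e^(t)
K′′′(t) = 5*e^(t)
K′′′′(t) = 5*e^(t)
K′′′′′(t) = 5*e^(t)

κ_5 = K′′′′′(0) = 5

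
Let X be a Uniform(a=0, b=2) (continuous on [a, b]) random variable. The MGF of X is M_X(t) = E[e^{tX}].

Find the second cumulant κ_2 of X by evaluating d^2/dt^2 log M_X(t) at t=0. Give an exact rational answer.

M_X(t) = (e^(2*t) - 1)/(2*t)
K_X(t) = log M_X(t) = -log(t) + log(e^(2*t) - 1) - log(2)
K^(2)(t) = (-4*t^2*e^(2*t) + e^(4*t) - 2*e^(2*t) + 1)/(t^2*e^(4*t) - 2*t^2*e^(2*t) + t^2)

κ_2 = K^(2)(0) = 1/3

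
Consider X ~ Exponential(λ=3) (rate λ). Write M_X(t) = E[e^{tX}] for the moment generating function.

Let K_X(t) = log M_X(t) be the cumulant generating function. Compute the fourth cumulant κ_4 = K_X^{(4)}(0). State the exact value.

M_X(t) = 3/(3 - t)
K_X(t) = log M_X(t) = -log(3 - t) + log(3)
K^(4)(t) = 6/(t^4 - 12*t^3 + 54*t^2 - 108*t + 81)

κ_4 = K^(4)(0) = 2/27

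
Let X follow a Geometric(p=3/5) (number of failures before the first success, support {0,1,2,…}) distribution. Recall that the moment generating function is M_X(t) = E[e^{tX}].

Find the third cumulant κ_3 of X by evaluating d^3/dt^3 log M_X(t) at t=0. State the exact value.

κ_3 = D^3[K](0) = 70/27

M_X(t) = 3/(5*(1 - 2*e^(t)/5))
K_X(t) = log M_X(t) = -log(1 - 2*e^(t)/5) - log(5) + log(3)
D^3[K](t) = (-20*e^(2*t) - 50*e^(t))/(8*e^(3*t) - 60*e^(2*t) + 150*e^(t) - 125)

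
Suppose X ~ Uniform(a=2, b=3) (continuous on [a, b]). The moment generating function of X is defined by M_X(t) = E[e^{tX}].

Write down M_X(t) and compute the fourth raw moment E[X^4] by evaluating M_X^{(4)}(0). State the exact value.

M_X(t) = (e^(3*t) - e^(2*t))/t
M′(t) = (3*t*e^(3*t) - 2*t*e^(2*t) - e^(3*t) + e^(2*t))/t^2
M′′(t) = (9*t^2*e^(3*t) - 4*t^2*e^(2*t) - 6*t*e^(3*t) + 4*t*e^(2*t) + 2*e^(3*t) - 2*e^(2*t))/t^3
M′′′(t) = (27*t^3*e^(3*t) - 8*t^3*e^(2*t) - 27*t^2*e^(3*t) + 12*t^2*e^(2*t) + 18*t*e^(3*t) - 12*t*e^(2*t) - 6*e^(3*t) + 6*e^(2*t))/t^4

E[X^4] = M′′′′(0) = 211/5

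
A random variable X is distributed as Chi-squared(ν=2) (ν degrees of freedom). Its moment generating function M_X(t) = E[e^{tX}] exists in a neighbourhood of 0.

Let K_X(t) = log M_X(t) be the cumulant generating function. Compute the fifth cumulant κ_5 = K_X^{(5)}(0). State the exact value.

M_X(t) = 1/(1 - 2*t)
K_X(t) = log M_X(t) = -log(1 - 2*t)
K^(5)(t) = -768/(32*t^5 - 80*t^4 + 80*t^3 - 40*t^2 + 10*t - 1)

κ_5 = K^(5)(0) = 768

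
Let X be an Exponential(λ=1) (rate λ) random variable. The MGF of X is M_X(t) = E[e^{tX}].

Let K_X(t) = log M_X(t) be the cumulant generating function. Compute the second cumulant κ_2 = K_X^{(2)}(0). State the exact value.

κ_2 = d^2K/dt^2 |_{t=0} = 1

M_X(t) = 1/(1 - t)
K_X(t) = log M_X(t) = -log(1 - t)
dK/dt = -1/(t - 1)
d^2K/dt^2 = 1/(t^2 - 2*t + 1)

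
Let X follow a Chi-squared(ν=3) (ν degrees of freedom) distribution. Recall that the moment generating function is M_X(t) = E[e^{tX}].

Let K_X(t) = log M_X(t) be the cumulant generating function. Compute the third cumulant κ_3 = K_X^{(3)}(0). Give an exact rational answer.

κ_3 = K′′′(0) = 24

M_X(t) = (1 - 2*t)^(-3/2)
K_X(t) = log M_X(t) = -3*log(1 - 2*t)/2
K′(t) = -3/(2*t - 1)
K′′(t) = 6/(4*t^2 - 4*t + 1)
K′′′(t) = -24/(8*t^3 - 12*t^2 + 6*t - 1)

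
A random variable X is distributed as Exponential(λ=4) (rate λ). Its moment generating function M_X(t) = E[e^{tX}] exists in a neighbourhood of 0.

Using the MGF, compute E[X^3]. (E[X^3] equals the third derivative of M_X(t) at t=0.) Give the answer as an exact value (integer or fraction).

E[X^3] = D^3[M](0) = 3/32

M_X(t) = 4/(4 - t)
D^3[M](t) = 24/(t^4 - 16*t^3 + 96*t^2 - 256*t + 256)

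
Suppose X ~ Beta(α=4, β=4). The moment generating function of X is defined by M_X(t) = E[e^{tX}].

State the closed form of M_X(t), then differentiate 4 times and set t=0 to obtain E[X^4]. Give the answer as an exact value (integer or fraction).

E[X^4] = M^(4)(0) = 7/66

M_X(t) = ₁F₁(4; 8; t)
M^(4)(t) = 7*₁F₁(8; 12; t)/66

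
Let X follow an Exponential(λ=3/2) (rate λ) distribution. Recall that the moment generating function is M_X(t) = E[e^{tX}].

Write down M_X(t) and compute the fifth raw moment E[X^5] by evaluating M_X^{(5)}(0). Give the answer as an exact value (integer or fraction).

M_X(t) = 3/(2*(3/2 - t))
D^5[M](t) = 11520/(64*t^6 - 576*t^5 + 2160*t^4 - 4320*t^3 + 4860*t^2 - 2916*t + 729)

E[X^5] = D^5[M](0) = 1280/81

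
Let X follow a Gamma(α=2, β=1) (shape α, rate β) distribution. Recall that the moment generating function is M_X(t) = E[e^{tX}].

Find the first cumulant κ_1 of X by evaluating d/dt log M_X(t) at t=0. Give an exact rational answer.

κ_1 = D[K](0) = 2

M_X(t) = (1 - t)^(-2)
K_X(t) = log M_X(t) = -2*log(1 - t)
D[K](t) = -2/(t - 1)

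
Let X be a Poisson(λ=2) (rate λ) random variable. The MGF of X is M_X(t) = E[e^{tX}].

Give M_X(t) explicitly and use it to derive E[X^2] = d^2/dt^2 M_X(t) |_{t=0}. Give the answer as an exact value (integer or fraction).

E[X^2] = D^2[M](0) = 6

M_X(t) = e^(2*e^(t) - 2)
D^2[M](t) = (4*e^(2*t)*e^(2*e^(t)) + 2*e^(t)*e^(2*e^(t)))*e^(-2)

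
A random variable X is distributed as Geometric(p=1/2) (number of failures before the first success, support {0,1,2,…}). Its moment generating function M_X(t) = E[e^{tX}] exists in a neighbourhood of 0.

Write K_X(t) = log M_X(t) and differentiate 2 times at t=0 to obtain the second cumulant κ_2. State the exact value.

M_X(t) = 1/(2*(1 - e^(t)/2))
K_X(t) = log M_X(t) = -log(1 - e^(t)/2) - log(2)
dK/dt = -e^(t)/(e^(t) - 2)
d^2K/dt^2 = 2*e^(t)/(e^(2*t) - 4*e^(t) + 4)

κ_2 = d^2K/dt^2 |_{t=0} = 2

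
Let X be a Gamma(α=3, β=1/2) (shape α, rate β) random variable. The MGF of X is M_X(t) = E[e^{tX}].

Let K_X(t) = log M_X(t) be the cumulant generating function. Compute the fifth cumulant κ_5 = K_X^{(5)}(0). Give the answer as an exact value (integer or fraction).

κ_5 = K′′′′′(0) = 2304

M_X(t) = 1/(8*(1/2 - t)^3)
K_X(t) = log M_X(t) = -3*log(1/2 - t) - 3*log(2)
K′(t) = -6/(2*t - 1)
K′′(t) = 12/(4*t^2 - 4*t + 1)
K′′′(t) = -48/(8*t^3 - 12*t^2 + 6*t - 1)
K′′′′(t) = 288/(16*t^4 - 32*t^3 + 24*t^2 - 8*t + 1)
K′′′′′(t) = -2304/(32*t^5 - 80*t^4 + 80*t^3 - 40*t^2 + 10*t - 1)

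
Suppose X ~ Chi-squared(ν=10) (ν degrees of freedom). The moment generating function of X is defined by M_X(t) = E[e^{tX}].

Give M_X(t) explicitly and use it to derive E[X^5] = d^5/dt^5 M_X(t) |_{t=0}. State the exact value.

E[X^5] = D^5[M](0) = 483840

M_X(t) = (1 - 2*t)^(-5)
D^5[M](t) = 483840/(1024*t^10 - 5120*t^9 + 11520*t^8 - 15360*t^7 + 13440*t^6 - 8064*t^5 + 3360*t^4 - 960*t^3 + 180*t^2 - 20*t + 1)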